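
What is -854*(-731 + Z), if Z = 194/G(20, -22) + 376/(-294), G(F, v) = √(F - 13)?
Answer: 13132690/21 - 23668*√7 ≈ 5.6275e+5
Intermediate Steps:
G(F, v) = √(-13 + F)
Z = -188/147 + 194*√7/7 (Z = 194/(√(-13 + 20)) + 376/(-294) = 194/(√7) + 376*(-1/294) = 194*(√7/7) - 188/147 = 194*√7/7 - 188/147 = -188/147 + 194*√7/7 ≈ 72.046)
-854*(-731 + Z) = -854*(-731 + (-188/147 + 194*√7/7)) = -854*(-107645/147 + 194*√7/7) = 13132690/21 - 23668*√7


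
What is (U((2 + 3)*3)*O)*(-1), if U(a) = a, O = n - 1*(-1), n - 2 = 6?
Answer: -135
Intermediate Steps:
n = 8 (n = 2 + 6 = 8)
O = 9 (O = 8 - 1*(-1) = 8 + 1 = 9)
(U((2 + 3)*3)*O)*(-1) = (((2 + 3)*3)*9)*(-1) = ((5*3)*9)*(-1) = (15*9)*(-1) = 135*(-1) = -135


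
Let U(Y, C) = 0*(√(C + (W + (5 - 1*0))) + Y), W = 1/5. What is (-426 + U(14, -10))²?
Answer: 181476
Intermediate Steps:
W = ⅕ ≈ 0.20000
U(Y, C) = 0 (U(Y, C) = 0*(√(C + (⅕ + (5 - 1*0))) + Y) = 0*(√(C + (⅕ + (5 + 0))) + Y) = 0*(√(C + (⅕ + 5)) + Y) = 0*(√(C + 26/5) + Y) = 0*(√(26/5 + C) + Y) = 0*(Y + √(26/5 + C)) = 0)
(-426 + U(14, -10))² = (-426 + 0)² = (-426)² = 181476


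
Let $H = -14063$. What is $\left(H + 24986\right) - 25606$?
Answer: $-14683$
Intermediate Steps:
$\left(H + 24986\right) - 25606 = \left(-14063 + 24986\right) - 25606 = 10923 - 25606 = -14683$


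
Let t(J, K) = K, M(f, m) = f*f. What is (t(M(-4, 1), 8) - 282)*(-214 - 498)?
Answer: 195088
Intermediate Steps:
M(f, m) = f**2
(t(M(-4, 1), 8) - 282)*(-214 - 498) = (8 - 282)*(-214 - 498) = -274*(-712) = 195088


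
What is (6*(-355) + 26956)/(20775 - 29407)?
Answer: -12413/4316 ≈ -2.8760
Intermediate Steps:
(6*(-355) + 26956)/(20775 - 29407) = (-2130 + 26956)/(-8632) = 24826*(-1/8632) = -12413/4316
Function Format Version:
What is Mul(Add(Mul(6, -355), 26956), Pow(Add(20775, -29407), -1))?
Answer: Rational(-12413, 4316) ≈ -2.8760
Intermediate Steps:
Mul(Add(Mul(6, -355), 26956), Pow(Add(20775, -29407), -1)) = Mul(Add(-2130, 26956), Pow(-8632, -1)) = Mul(24826, Rational(-1, 8632)) = Rational(-12413, 4316)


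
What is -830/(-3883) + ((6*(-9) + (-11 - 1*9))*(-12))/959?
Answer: 4244074/3723797 ≈ 1.1397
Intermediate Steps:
-830/(-3883) + ((6*(-9) + (-11 - 1*9))*(-12))/959 = -830*(-1/3883) + ((-54 + (-11 - 9))*(-12))*(1/959) = 830/3883 + ((-54 - 20)*(-12))*(1/959) = 830/3883 - 74*(-12)*(1/959) = 830/3883 + 888*(1/959) = 830/3883 + 888/959 = 4244074/3723797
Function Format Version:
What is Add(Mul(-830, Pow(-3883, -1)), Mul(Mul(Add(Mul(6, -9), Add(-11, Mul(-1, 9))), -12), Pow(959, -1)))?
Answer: Rational(4244074, 3723797) ≈ 1.1397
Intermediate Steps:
Add(Mul(-830, Pow(-3883, -1)), Mul(Mul(Add(Mul(6, -9), Add(-11, Mul(-1, 9))), -12), Pow(959, -1))) = Add(Mul(-830, Rational(-1, 3883)), Mul(Mul(Add(-54, Add(-11, -9)), -12), Rational(1, 959))) = Add(Rational(830, 3883), Mul(Mul(Add(-54, -20), -12), Rational(1, 959))) = Add(Rational(830, 3883), Mul(Mul(-74, -12), Rational(1, 959))) = Add(Rational(830, 3883), Mul(888, Rational(1, 959))) = Add(Rational(830, 3883), Rational(888, 959)) = Rational(4244074, 3723797)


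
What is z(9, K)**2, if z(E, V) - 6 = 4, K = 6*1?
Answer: 100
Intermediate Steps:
K = 6
z(E, V) = 10 (z(E, V) = 6 + 4 = 10)
z(9, K)**2 = 10**2 = 100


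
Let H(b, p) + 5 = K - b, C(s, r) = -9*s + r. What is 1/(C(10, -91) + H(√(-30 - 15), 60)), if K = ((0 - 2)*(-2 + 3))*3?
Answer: I/(3*(√5 - 64*I)) ≈ -0.005202 + 0.00018175*I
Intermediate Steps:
C(s, r) = r - 9*s
K = -6 (K = -2*1*3 = -2*3 = -6)
H(b, p) = -11 - b (H(b, p) = -5 + (-6 - b) = -11 - b)
1/(C(10, -91) + H(√(-30 - 15), 60)) = 1/((-91 - 9*10) + (-11 - √(-30 - 15))) = 1/((-91 - 90) + (-11 - √(-45))) = 1/(-181 + (-11 - 3*I*√5)) = 1/(-192 - 3*I*√5)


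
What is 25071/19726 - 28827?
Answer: -568616331/19726 ≈ -28826.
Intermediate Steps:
25071/19726 - 28827 = -568616331/19726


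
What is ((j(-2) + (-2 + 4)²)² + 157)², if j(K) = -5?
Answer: 24964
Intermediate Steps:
((j(-2) + (-2 + 4)²)² + 157)² = ((-5 + (-2 + 4)²)² + 157)² = ((-5 + 2²)² + 157)² = ((-5 + 4)² + 157)² = ((-1)² + 157)² = (1 + 157)² = 158² = 24964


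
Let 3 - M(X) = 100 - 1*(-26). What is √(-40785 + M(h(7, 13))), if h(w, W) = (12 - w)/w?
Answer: 2*I*√10227 ≈ 202.26*I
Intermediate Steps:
h(w, W) = (12 - w)/w
M(X) = -123 (M(X) = 3 - (100 - 1*(-26)) = 3 - (100 + 26) = 3 - 1*126 = 3 - 126 = -123)
√(-40785 + M(h(7, 13))) = √(-40785 - 123) = √(-40908) = 2*I*√10227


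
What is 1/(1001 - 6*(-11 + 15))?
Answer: 1/977 ≈ 0.0010235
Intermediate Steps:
1/(1001 - 6*(-11 + 15)) = 1/(1001 - 6*4) = 1/(1001 - 24) = 1/977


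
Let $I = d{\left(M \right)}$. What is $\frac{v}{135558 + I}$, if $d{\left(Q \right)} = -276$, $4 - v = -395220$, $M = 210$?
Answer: $\frac{197612}{67641} \approx 2.9215$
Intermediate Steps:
$v = 395224$ ($v = 4 - -395220 = 4 + 395220 = 395224$)
$I = -276$
$\frac{v}{135558 + I} = \frac{395224}{135558 - 276} = \frac{395224}{135282} = 395224 \cdot \frac{1}{135282} = \frac{197612}{67641}$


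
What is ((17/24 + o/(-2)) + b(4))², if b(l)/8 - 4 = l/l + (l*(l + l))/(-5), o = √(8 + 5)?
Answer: 1631881/14400 + 1259*√13/120 ≈ 151.15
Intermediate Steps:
o = √13 ≈ 3.6056
b(l) = 40 - 16*l²/5 (b(l) = 32 + 8*(l/l + (l*(l + l))/(-5)) = 32 + 8*(1 + (l*(2*l))*(-⅕)) = 32 + 8*(1 + (2*l²)*(-⅕)) = 32 + 8*(1 - 2*l²/5) = 32 + (8 - 16*l²/5) = 40 - 16*l²/5)
((17/24 + o/(-2)) + b(4))² = ((17/24 + √13/(-2)) + (40 - 16/5*4²))² = ((17*(1/24) + √13*(-½)) + (40 - 16/5*16))² = ((17/24 - √13/2) + (40 - 256/5))² = ((17/24 - √13/2) - 56/5)² = (-1259/120 - √13/2)²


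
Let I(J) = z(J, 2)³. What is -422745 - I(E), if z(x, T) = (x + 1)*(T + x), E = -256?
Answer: -271720053755745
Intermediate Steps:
z(x, T) = (1 + x)*(T + x)
I(J) = (2 + J² + 3*J)³ (I(J) = (2 + J + J² + 2*J)³ = (2 + J² + 3*J)³)
-422745 - I(E) = -422745 - (2 + (-256)² + 3*(-256))³ = -422745 - (2 + 65536 - 768)³ = -422745 - 1*64770³ = -422745 - 1*271720053333000 = -422745 - 271720053333000 = -271720053755745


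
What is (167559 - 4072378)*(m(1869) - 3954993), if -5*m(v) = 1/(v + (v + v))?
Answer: 432959414332775164/28035 ≈ 1.5444e+13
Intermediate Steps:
m(v) = -1/(15*v) (m(v) = -1/(5*(v + (v + v))) = -1/(5*(v + 2*v)) = -1/(3*v)/5 = -1/(15*v))
(167559 - 4072378)*(m(1869) - 3954993) = (167559 - 4072378)*(-1/15/1869 - 3954993) = -3904819*(-1/15*1/1869 - 3954993) = -3904819*(-1/28035 - 3954993) = -3904819*(-110878228756/28035) = 432959414332775164/28035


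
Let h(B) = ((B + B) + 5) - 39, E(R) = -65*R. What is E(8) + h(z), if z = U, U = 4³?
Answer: -426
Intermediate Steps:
U = 64
z = 64
h(B) = -34 + 2*B (h(B) = (2*B + 5) - 39 = (5 + 2*B) - 39 = -34 + 2*B)
E(8) + h(z) = -65*8 + (-34 + 2*64) = -520 + (-34 + 128) = -520 + 94 = -426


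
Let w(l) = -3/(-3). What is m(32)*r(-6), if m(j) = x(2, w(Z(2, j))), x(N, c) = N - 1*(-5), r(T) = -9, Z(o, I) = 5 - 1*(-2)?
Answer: -63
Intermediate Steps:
Z(o, I) = 7 (Z(o, I) = 5 + 2 = 7)
w(l) = 1 (w(l) = -3*(-⅓) = 1)
x(N, c) = 5 + N (x(N, c) = N + 5 = 5 + N)
m(j) = 7 (m(j) = 5 + 2 = 7)
m(32)*r(-6) = 7*(-9) = -63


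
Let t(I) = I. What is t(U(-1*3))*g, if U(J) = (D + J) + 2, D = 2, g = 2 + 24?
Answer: 26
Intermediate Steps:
g = 26
U(J) = 4 + J (U(J) = (2 + J) + 2 = 4 + J)
t(U(-1*3))*g = (4 - 1*3)*26 = (4 - 3)*26 = 1*26 = 26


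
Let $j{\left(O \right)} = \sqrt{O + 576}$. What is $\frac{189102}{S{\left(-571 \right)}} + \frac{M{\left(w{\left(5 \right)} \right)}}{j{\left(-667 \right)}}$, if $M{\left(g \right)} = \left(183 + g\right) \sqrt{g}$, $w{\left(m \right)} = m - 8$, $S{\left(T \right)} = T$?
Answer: $- \frac{189102}{571} + \frac{180 \sqrt{273}}{91} \approx -298.49$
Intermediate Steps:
$w{\left(m \right)} = -8 + m$
$M{\left(g \right)} = \sqrt{g} \left(183 + g\right)$
$j{\left(O \right)} = \sqrt{576 + O}$
$\frac{189102}{S{\left(-571 \right)}} + \frac{M{\left(w{\left(5 \right)} \right)}}{j{\left(-667 \right)}} = \frac{189102}{-571} + \frac{\sqrt{-8 + 5} \left(183 + \left(-8 + 5\right)\right)}{\sqrt{576 - 667}} = 189102 \left(- \frac{1}{571}\right) + \frac{\sqrt{-3} \left(183 - 3\right)}{\sqrt{-91}} = - \frac{189102}{571} + \frac{i \sqrt{3} \cdot 180}{i \sqrt{91}} = - \frac{189102}{571} + 180 i \sqrt{3} \left(- \frac{i \sqrt{91}}{91}\right) = - \frac{189102}{571} + \frac{180 \sqrt{273}}{91}$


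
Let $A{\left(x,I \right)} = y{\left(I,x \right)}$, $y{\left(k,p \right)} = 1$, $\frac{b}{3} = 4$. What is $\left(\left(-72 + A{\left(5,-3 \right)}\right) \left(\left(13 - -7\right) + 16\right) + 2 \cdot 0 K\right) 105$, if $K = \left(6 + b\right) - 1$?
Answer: $-268380$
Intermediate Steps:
$b = 12$ ($b = 3 \cdot 4 = 12$)
$A{\left(x,I \right)} = 1$
$K = 17$ ($K = \left(6 + 12\right) - 1 = 18 - 1 = 17$)
$\left(\left(-72 + A{\left(5,-3 \right)}\right) \left(\left(13 - -7\right) + 16\right) + 2 \cdot 0 K\right) 105 = \left(\left(-72 + 1\right) \left(\left(13 - -7\right) + 16\right) + 2 \cdot 0 \cdot 17\right) 105 = \left(- 71 \left(\left(13 + 7\right) + 16\right) + 0 \cdot 17\right) 105 = \left(- 71 \left(20 + 16\right) + 0\right) 105 = \left(\left(-71\right) 36 + 0\right) 105 = \left(-2556 + 0\right) 105 = \left(-2556\right) 105 = -268380$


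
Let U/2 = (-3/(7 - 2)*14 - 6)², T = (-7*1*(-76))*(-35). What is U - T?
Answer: 475868/25 ≈ 19035.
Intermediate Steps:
T = -18620 (T = -7*(-76)*(-35) = 532*(-35) = -18620)
U = 10368/25 (U = 2*(-3/(7 - 2)*14 - 6)² = 2*(-3/5*14 - 6)² = 2*(-3*⅕*14 - 6)² = 2*(-⅗*14 - 6)² = 2*(-42/5 - 6)² = 2*(-72/5)² = 2*(5184/25) = 10368/25 ≈ 414.72)
U - T = 10368/25 - 1*(-18620) = 10368/25 + 18620 = 475868/25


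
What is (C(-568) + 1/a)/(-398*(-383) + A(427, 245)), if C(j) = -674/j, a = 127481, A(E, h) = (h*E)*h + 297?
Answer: 42961381/933478004001224 ≈ 4.6023e-8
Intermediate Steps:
A(E, h) = 297 + E*h² (A(E, h) = (E*h)*h + 297 = E*h² + 297 = 297 + E*h²)
(C(-568) + 1/a)/(-398*(-383) + A(427, 245)) = (-674/(-568) + 1/127481)/(-398*(-383) + (297 + 427*245²)) = (-674*(-1/568) + 1/127481)/(152434 + (297 + 427*60025)) = (337/284 + 1/127481)/(152434 + (297 + 25630675)) = 42961381/(36204604*(152434 + 25630972)) = (42961381/36204604)/25783406 = (42961381/36204604)*(1/25783406) = 42961381/933478004001224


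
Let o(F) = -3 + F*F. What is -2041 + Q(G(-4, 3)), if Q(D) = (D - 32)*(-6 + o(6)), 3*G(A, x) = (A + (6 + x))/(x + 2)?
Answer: -2896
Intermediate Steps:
o(F) = -3 + F**2
G(A, x) = (6 + A + x)/(3*(2 + x)) (G(A, x) = ((A + (6 + x))/(x + 2))/3 = ((6 + A + x)/(2 + x))/3 = (6 + A + x)/(3*(2 + x)))
Q(D) = -864 + 27*D (Q(D) = (D - 32)*(-6 + (-3 + 6**2)) = (-32 + D)*(-6 + (-3 + 36)) = (-32 + D)*(-6 + 33) = (-32 + D)*27 = -864 + 27*D)
-2041 + Q(G(-4, 3)) = -2041 + (-864 + 27*((6 - 4 + 3)/(3*(2 + 3)))) = -2041 + (-864 + 27*((1/3)*5/5)) = -2041 + (-864 + 27*((1/3)*(1/5)*5)) = -2041 + (-864 + 27*(1/3)) = -2041 + (-864 + 9) = -2041 - 855 = -2896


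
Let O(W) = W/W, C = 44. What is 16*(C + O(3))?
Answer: 720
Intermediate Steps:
O(W) = 1
16*(C + O(3)) = 16*(44 + 1) = 16*45 = 720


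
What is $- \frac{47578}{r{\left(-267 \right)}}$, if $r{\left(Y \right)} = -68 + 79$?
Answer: $- \frac{47578}{11} \approx -4325.3$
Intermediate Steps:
$r{\left(Y \right)} = 11$
$- \frac{47578}{r{\left(-267 \right)}} = - \frac{47578}{11}$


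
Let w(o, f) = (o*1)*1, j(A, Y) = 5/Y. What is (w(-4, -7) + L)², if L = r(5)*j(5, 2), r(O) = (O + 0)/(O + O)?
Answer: 121/16 ≈ 7.5625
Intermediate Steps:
r(O) = ½ (r(O) = O/((2*O)) = O*(1/(2*O)) = ½)
w(o, f) = o (w(o, f) = o*1 = o)
L = 5/4 (L = (5/2)/2 = (5*(½))/2 = (½)*(5/2) = 5/4 ≈ 1.2500)
(w(-4, -7) + L)² = (-4 + 5/4)² = (-11/4)² = 121/16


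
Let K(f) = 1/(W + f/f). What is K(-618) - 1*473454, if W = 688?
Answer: -326209805/689 ≈ -4.7345e+5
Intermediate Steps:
K(f) = 1/689 (K(f) = 1/(688 + f/f) = 1/(688 + 1) = 1/689)
K(-618) - 1*473454 = 1/689 - 1*473454 = 1/689 - 473454 = -326209805/689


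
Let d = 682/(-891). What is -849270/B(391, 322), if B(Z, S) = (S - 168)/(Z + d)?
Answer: -4474095905/2079 ≈ -2.1520e+6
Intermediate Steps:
d = -62/81 (d = 682*(-1/891) = -62/81 ≈ -0.76543)
B(Z, S) = (-168 + S)/(-62/81 + Z) (B(Z, S) = (S - 168)/(Z - 62/81) = (-168 + S)/(-62/81 + Z))
-849270/B(391, 322) = -849270*(-62 + 81*391)/(81*(-168 + 322)) = -849270/(81*154/(-62 + 31671)) = -849270/(81*154/31609) = -849270/(81*(1/31609)*154) = -849270/12474/31609 = -849270*31609/12474 = -4474095905/2079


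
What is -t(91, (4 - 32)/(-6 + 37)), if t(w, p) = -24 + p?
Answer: 772/31 ≈ 24.903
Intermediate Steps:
-t(91, (4 - 32)/(-6 + 37)) = -(-24 + (4 - 32)/(-6 + 37)) = -(-24 - 28/31) = -1*(-772/31) = 772/31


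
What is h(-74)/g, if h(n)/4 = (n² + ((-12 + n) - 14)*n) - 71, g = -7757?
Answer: -51220/7757 ≈ -6.6031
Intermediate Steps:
h(n) = -284 + 4*n² + 4*n*(-26 + n) (h(n) = 4*((n² + ((-12 + n) - 14)*n) - 71) = 4*((n² + (-26 + n)*n) - 71) = 4*((n² + n*(-26 + n)) - 71) = 4*(-71 + n² + n*(-26 + n)) = -284 + 4*n² + 4*n*(-26 + n))
h(-74)/g = (-284 - 104*(-74) + 8*(-74)²)/(-7757) = (-284 + 7696 + 8*5476)*(-1/7757) = (-284 + 7696 + 43808)*(-1/7757) = 51220*(-1/7757) = -51220/7757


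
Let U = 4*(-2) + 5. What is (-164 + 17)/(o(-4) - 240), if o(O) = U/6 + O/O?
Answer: 294/479 ≈ 0.61378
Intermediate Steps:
U = -3 (U = -8 + 5 = -3)
o(O) = 1/2 (o(O) = -3/6 + O/O = -3*1/6 + 1 = -1/2 + 1 = 1/2)
(-164 + 17)/(o(-4) - 240) = (-164 + 17)/(1/2 - 240) = -147/(-479/2) = -147*(-2/479) = 294/479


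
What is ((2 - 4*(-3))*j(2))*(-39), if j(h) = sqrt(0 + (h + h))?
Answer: -1092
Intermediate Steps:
j(h) = sqrt(2)*sqrt(h) (j(h) = sqrt(0 + 2*h) = sqrt(2*h) = sqrt(2)*sqrt(h))
((2 - 4*(-3))*j(2))*(-39) = ((2 - 4*(-3))*(sqrt(2)*sqrt(2)))*(-39) = ((2 + 12)*2)*(-39) = (14*2)*(-39) = 28*(-39) = -1092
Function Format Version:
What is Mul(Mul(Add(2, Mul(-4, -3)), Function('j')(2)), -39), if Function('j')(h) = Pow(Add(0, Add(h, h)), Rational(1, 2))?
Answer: -1092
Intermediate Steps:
Function('j')(h) = Mul(Pow(2, Rational(1, 2)), Pow(h, Rational(1, 2))) (Function('j')(h) = Pow(Add(0, Mul(2, h)), Rational(1, 2)) = Pow(Mul(2, h), Rational(1, 2)) = Mul(Pow(2, Rational(1, 2)), Pow(h, Rational(1, 2))))
Mul(Mul(Add(2, Mul(-4, -3)), Function('j')(2)), -39) = Mul(Mul(Add(2, Mul(-4, -3)), Mul(Pow(2, Rational(1, 2)), Pow(2, Rational(1, 2)))), -39) = Mul(Mul(Add(2, 12), 2), -39) = Mul(Mul(14, 2), -39) = Mul(28, -39) = -1092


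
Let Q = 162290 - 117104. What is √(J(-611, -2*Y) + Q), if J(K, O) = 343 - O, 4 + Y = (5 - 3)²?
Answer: √45529 ≈ 213.38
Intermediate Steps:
Y = 0 (Y = -4 + (5 - 3)² = -4 + 2² = -4 + 4 = 0)
Q = 45186
√(J(-611, -2*Y) + Q) = √((343 - (-2)*0) + 45186) = √((343 - 1*0) + 45186) = √((343 + 0) + 45186) = √(343 + 45186) = √45529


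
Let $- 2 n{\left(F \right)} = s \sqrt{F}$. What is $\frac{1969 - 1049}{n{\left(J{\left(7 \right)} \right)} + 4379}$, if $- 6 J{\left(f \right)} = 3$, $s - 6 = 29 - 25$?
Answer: $\frac{8057360}{38351307} + \frac{4600 i \sqrt{2}}{38351307} \approx 0.21009 + 0.00016963 i$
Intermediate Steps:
$s = 10$ ($s = 6 + \left(29 - 25\right) = 6 + 4 = 10$)
$J{\left(f \right)} = - \frac{1}{2}$ ($J{\left(f \right)} = \left(- \frac{1}{6}\right) 3 = - \frac{1}{2}$)
$n{\left(F \right)} = - 5 \sqrt{F}$ ($n{\left(F \right)} = - \frac{10 \sqrt{F}}{2} = - 5 \sqrt{F}$)
$\frac{1969 - 1049}{n{\left(J{\left(7 \right)} \right)} + 4379} = \frac{1969 - 1049}{- 5 \sqrt{- \frac{1}{2}} + 4379} = \frac{920}{- 5 \frac{i \sqrt{2}}{2} + 4379} = \frac{920}{- \frac{5 i \sqrt{2}}{2} + 4379} = \frac{920}{4379 - \frac{5 i \sqrt{2}}{2}}$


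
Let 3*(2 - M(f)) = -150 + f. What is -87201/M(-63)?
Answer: -87201/73 ≈ -1194.5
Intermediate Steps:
M(f) = 52 - f/3 (M(f) = 2 - (-150 + f)/3 = 2 + (50 - f/3) = 52 - f/3)
-87201/M(-63) = -87201/(52 - ⅓*(-63)) = -87201/(52 + 21) = -87201/73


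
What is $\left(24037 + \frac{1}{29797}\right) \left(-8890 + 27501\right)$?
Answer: $\frac{13329765649390}{29797} \approx 4.4735 \cdot 10^{8}$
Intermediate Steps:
$\left(24037 + \frac{1}{29797}\right) \left(-8890 + 27501\right) = \left(24037 + \frac{1}{29797}\right) 18611 = \frac{716230490}{29797} \cdot 18611 = \frac{13329765649390}{29797}$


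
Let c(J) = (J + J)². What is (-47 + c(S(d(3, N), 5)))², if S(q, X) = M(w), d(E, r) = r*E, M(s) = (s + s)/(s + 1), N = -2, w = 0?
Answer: 2209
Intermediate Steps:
M(s) = 2*s/(1 + s) (M(s) = (2*s)/(1 + s) = 2*s/(1 + s))
d(E, r) = E*r
S(q, X) = 0 (S(q, X) = 2*0/(1 + 0) = 2*0/1 = 2*0*1 = 0)
c(J) = 4*J² (c(J) = (2*J)² = 4*J²)
(-47 + c(S(d(3, N), 5)))² = (-47 + 4*0²)² = (-47 + 4*0)² = (-47 + 0)² = (-47)² = 2209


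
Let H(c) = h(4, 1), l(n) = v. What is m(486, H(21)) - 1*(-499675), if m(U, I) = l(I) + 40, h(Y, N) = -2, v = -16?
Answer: 499699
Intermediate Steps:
l(n) = -16
H(c) = -2
m(U, I) = 24 (m(U, I) = -16 + 40 = 24)
m(486, H(21)) - 1*(-499675) = 24 - 1*(-499675) = 24 + 499675 = 499699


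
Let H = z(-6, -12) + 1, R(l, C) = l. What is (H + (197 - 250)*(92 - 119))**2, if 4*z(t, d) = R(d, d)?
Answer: 2042041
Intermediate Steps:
z(t, d) = d/4
H = -2 (H = (1/4)*(-12) + 1 = -3 + 1 = -2)
(H + (197 - 250)*(92 - 119))**2 = (-2 + (197 - 250)*(92 - 119))**2 = (-2 - 53*(-27))**2 = (-2 + 1431)**2 = 1429**2 = 2042041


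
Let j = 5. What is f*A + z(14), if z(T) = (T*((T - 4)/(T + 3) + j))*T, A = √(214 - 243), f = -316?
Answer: 18620/17 - 316*I*√29 ≈ 1095.3 - 1701.7*I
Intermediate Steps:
A = I*√29 (A = √(-29) = I*√29 ≈ 5.3852*I)
z(T) = T²*(5 + (-4 + T)/(3 + T)) (z(T) = (T*((T - 4)/(T + 3) + 5))*T = (T*((-4 + T)/(3 + T) + 5))*T = (T*(5 + (-4 + T)/(3 + T)))*T = T²*(5 + (-4 + T)/(3 + T)))
f*A + z(14) = -316*I*√29 + 14²*(11 + 6*14)/(3 + 14) = -316*I*√29 + 196*(11 + 84)/17 = -316*I*√29 + 196*(1/17)*95 = -316*I*√29 + 18620/17 = 18620/17 - 316*I*√29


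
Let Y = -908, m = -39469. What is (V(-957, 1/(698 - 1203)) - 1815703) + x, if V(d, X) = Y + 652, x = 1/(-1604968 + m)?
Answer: -2986230170084/1644437 ≈ -1.8160e+6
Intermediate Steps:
x = -1/1644437 (x = 1/(-1604968 - 39469) = 1/(-1644437) = -1/1644437 ≈ -6.0811e-7)
V(d, X) = -256 (V(d, X) = -908 + 652 = -256)
(V(-957, 1/(698 - 1203)) - 1815703) + x = (-256 - 1815703) - 1/1644437 = -1815959 - 1/1644437 = -2986230170084/1644437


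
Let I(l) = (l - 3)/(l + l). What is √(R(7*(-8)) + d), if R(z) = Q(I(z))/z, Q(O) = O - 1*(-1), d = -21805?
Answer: I*√273522262/112 ≈ 147.67*I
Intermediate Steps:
I(l) = (-3 + l)/(2*l) (I(l) = (-3 + l)/((2*l)) = (-3 + l)*(1/(2*l)) = (-3 + l)/(2*l))
Q(O) = 1 + O (Q(O) = O + 1 = 1 + O)
R(z) = (1 + (-3 + z)/(2*z))/z
√(R(7*(-8)) + d) = √(3*(-1 + 7*(-8))/(2*(7*(-8))²) - 21805) = √((3/2)*(-1 - 56)/(-56)² - 21805) = √((3/2)*(1/3136)*(-57) - 21805) = √(-171/6272 - 21805) = √(-136761131/6272) = I*√273522262/112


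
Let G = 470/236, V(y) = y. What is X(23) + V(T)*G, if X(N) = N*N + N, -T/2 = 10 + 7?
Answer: 28573/59 ≈ 484.29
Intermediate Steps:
T = -34 (T = -2*(10 + 7) = -2*17 = -34)
G = 235/118 (G = 470*(1/236) = 235/118 ≈ 1.9915)
X(N) = N + N² (X(N) = N² + N = N + N²)
X(23) + V(T)*G = 23*(1 + 23) - 34*235/118 = 23*24 - 3995/59 = 552 - 3995/59 = 28573/59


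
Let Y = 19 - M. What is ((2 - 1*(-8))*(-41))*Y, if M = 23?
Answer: 1640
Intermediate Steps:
Y = -4 (Y = 19 - 1*23 = 19 - 23 = -4)
((2 - 1*(-8))*(-41))*Y = ((2 - 1*(-8))*(-41))*(-4) = ((2 + 8)*(-41))*(-4) = (10*(-41))*(-4) = -410*(-4) = 1640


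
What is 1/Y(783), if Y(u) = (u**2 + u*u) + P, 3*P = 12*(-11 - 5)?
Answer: 1/1226114 ≈ 8.1558e-7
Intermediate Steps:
P = -64 (P = (12*(-11 - 5))/3 = (12*(-16))/3 = (1/3)*(-192) = -64)
Y(u) = -64 + 2*u**2 (Y(u) = (u**2 + u*u) - 64 = (u**2 + u**2) - 64 = 2*u**2 - 64 = -64 + 2*u**2)
1/Y(783) = 1/(-64 + 2*783**2) = 1/(-64 + 2*613089) = 1/(-64 + 1226178) = 1/1226114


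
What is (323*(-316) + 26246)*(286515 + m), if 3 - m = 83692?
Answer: -15378672972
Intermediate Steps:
m = -83689 (m = 3 - 1*83692 = 3 - 83692 = -83689)
(323*(-316) + 26246)*(286515 + m) = (323*(-316) + 26246)*(286515 - 83689) = (-102068 + 26246)*202826 = -75822*202826 = -15378672972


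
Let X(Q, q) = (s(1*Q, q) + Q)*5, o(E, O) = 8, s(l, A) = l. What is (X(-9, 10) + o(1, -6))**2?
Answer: 6724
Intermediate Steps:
X(Q, q) = 10*Q (X(Q, q) = (1*Q + Q)*5 = (Q + Q)*5 = (2*Q)*5 = 10*Q)
(X(-9, 10) + o(1, -6))**2 = (10*(-9) + 8)**2 = (-90 + 8)**2 = (-82)**2 = 6724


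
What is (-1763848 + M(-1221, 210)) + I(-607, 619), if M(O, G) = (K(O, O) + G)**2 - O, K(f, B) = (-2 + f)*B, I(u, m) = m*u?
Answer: 2230519202689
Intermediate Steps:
K(f, B) = B*(-2 + f)
M(O, G) = (G + O*(-2 + O))**2 - O (M(O, G) = (O*(-2 + O) + G)**2 - O = (G + O*(-2 + O))**2 - O)
(-1763848 + M(-1221, 210)) + I(-607, 619) = (-1763848 + ((210 - 1221*(-2 - 1221))**2 - 1*(-1221))) + 619*(-607) = (-1763848 + ((210 - 1221*(-1223))**2 + 1221)) - 375733 = (-1763848 + ((210 + 1493283)**2 + 1221)) - 375733 = (-1763848 + (1493493**2 + 1221)) - 375733 = (-1763848 + (2230521341049 + 1221)) - 375733 = (-1763848 + 2230521342270) - 375733 = 2230519578422 - 375733 = 2230519202689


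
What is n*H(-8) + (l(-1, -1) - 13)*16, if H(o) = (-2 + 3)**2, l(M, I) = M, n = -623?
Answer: -847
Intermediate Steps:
H(o) = 1 (H(o) = 1**2 = 1)
n*H(-8) + (l(-1, -1) - 13)*16 = -623*1 + (-1 - 13)*16 = -623 - 14*16 = -623 - 224 = -847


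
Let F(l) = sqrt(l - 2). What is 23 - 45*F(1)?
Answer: 23 - 45*I ≈ 23.0 - 45.0*I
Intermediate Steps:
F(l) = sqrt(-2 + l)
23 - 45*F(1) = 23 - 45*sqrt(-2 + 1) = 23 - 45*I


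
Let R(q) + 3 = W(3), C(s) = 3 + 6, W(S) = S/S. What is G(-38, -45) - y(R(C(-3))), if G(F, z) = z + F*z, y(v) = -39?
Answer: 1704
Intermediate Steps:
W(S) = 1
C(s) = 9
R(q) = -2 (R(q) = -3 + 1 = -2)
G(-38, -45) - y(R(C(-3))) = -45*(1 - 38) - 1*(-39) = -45*(-37) + 39 = 1665 + 39 = 1704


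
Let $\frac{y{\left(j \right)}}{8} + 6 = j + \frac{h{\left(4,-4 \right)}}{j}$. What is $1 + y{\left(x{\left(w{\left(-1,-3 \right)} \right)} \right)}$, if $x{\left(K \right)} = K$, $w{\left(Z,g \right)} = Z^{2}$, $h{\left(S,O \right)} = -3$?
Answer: $-63$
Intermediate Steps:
$y{\left(j \right)} = -48 - \frac{24}{j} + 8 j$ ($y{\left(j \right)} = -48 + 8 \left(j - \frac{3}{j}\right) = -48 + \left(- \frac{24}{j} + 8 j\right) = -48 - \frac{24}{j} + 8 j$)
$1 + y{\left(x{\left(w{\left(-1,-3 \right)} \right)} \right)} = 1 - \left(48 - 8 + 24\right) = 1 - \left(40 + 24\right) = 1 - 64 = -63$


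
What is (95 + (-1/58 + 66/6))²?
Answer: 37785609/3364 ≈ 11232.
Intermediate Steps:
(95 + (-1/58 + 66/6))² = (95 + (-1*1/58 + 66*(⅙)))² = (95 + (-1/58 + 11))² = (95 + 637/58)² = (6147/58)² = 37785609/3364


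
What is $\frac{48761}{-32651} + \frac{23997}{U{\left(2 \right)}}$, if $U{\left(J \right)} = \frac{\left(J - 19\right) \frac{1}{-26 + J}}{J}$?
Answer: $\frac{37608421319}{555067} \approx 67755.0$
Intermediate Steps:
$U{\left(J \right)} = \frac{-19 + J}{J \left(-26 + J\right)}$ ($U{\left(J \right)} = \frac{\left(-19 + J\right) \frac{1}{-26 + J}}{J} = \frac{\frac{1}{-26 + J} \left(-19 + J\right)}{J} = \frac{-19 + J}{J \left(-26 + J\right)}$)
$\frac{48761}{-32651} + \frac{23997}{U{\left(2 \right)}} = \frac{48761}{-32651} + \frac{23997}{\frac{1}{2} \frac{1}{-26 + 2} \left(-19 + 2\right)} = 48761 \left(- \frac{1}{32651}\right) + \frac{23997}{\frac{1}{2} \frac{1}{-24} \left(-17\right)} = - \frac{48761}{32651} + \frac{23997}{\frac{1}{2} \left(- \frac{1}{24}\right) \left(-17\right)} = - \frac{48761}{32651} + \frac{23997}{\frac{17}{48}} = - \frac{48761}{32651} + 23997 \cdot \frac{48}{17} = - \frac{48761}{32651} + \frac{1151856}{17} = \frac{37608421319}{555067}$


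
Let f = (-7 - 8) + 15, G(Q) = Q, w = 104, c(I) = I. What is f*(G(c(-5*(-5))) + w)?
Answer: 0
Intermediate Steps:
f = 0 (f = -15 + 15 = 0)
f*(G(c(-5*(-5))) + w) = 0*(-5*(-5) + 104) = 0*(25 + 104) = 0*129 = 0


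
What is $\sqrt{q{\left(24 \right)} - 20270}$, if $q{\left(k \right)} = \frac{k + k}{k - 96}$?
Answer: $\frac{2 i \sqrt{45609}}{3} \approx 142.38 i$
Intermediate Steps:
$q{\left(k \right)} = \frac{2 k}{-96 + k}$
$\sqrt{q{\left(24 \right)} - 20270} = \sqrt{2 \cdot 24 \frac{1}{-96 + 24} - 20270} = \sqrt{2 \cdot 24 \frac{1}{-72} - 20270} = \sqrt{2 \cdot 24 \left(- \frac{1}{72}\right) - 20270} = \sqrt{- \frac{2}{3} - 20270} = \sqrt{- \frac{60812}{3}} = \frac{2 i \sqrt{45609}}{3}$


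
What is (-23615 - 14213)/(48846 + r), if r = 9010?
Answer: -9457/14464 ≈ -0.65383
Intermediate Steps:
(-23615 - 14213)/(48846 + r) = (-23615 - 14213)/(48846 + 9010) = -37828/57856 = -37828*1/57856 = -9457/14464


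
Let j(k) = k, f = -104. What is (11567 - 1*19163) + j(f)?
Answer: -7700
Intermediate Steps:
(11567 - 1*19163) + j(f) = (11567 - 1*19163) - 104 = (11567 - 19163) - 104 = -7596 - 104 = -7700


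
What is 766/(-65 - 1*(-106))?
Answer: 766/41 ≈ 18.683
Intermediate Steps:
766/(-65 - 1*(-106)) = 766/(-65 + 106) = 766/41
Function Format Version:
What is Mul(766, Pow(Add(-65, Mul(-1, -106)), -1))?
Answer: Rational(766, 41) ≈ 18.683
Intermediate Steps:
Mul(766, Pow(Add(-65, Mul(-1, -106)), -1)) = Mul(766, Pow(Add(-65, 106), -1)) = Mul(766, Pow(41, -1)) = Mul(766, Rational(1, 41)) = Rational(766, 41)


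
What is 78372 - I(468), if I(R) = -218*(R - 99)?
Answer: 158814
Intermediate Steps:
I(R) = 21582 - 218*R (I(R) = -218*(-99 + R) = 21582 - 218*R)
78372 - I(468) = 78372 - (21582 - 218*468) = 78372 - (21582 - 102024) = 78372 - 1*(-80442) = 78372 + 80442 = 158814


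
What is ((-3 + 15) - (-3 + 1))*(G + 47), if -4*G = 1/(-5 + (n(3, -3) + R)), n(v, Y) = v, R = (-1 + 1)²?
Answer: 2639/4 ≈ 659.75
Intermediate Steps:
R = 0 (R = 0² = 0)
G = ⅛ (G = -1/(4*(-5 + (3 + 0))) = -1/(4*(-5 + 3)) = -¼/(-2) = -¼*(-½) = ⅛ ≈ 0.12500)
((-3 + 15) - (-3 + 1))*(G + 47) = ((-3 + 15) - (-3 + 1))*(⅛ + 47) = (12 - 1*(-2))*(377/8) = (12 + 2)*(377/8) = 14*(377/8) = 2639/4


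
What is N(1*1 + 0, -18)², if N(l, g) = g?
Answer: 324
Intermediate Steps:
N(1*1 + 0, -18)² = (-18)² = 324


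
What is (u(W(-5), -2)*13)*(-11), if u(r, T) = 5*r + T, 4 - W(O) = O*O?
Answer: 15301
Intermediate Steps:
W(O) = 4 - O**2 (W(O) = 4 - O*O = 4 - O**2)
u(r, T) = T + 5*r
(u(W(-5), -2)*13)*(-11) = ((-2 + 5*(4 - 1*(-5)**2))*13)*(-11) = ((-2 + 5*(4 - 1*25))*13)*(-11) = ((-2 + 5*(4 - 25))*13)*(-11) = ((-2 + 5*(-21))*13)*(-11) = ((-2 - 105)*13)*(-11) = -107*13*(-11) = -1391*(-11) = 15301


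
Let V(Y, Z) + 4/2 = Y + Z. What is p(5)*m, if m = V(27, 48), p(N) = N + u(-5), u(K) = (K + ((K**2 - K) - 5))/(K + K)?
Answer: 219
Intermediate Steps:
u(K) = (-5 + K**2)/(2*K) (u(K) = (K + (-5 + K**2 - K))/((2*K)) = (-5 + K**2)*(1/(2*K)) = (-5 + K**2)/(2*K))
V(Y, Z) = -2 + Y + Z (V(Y, Z) = -2 + (Y + Z) = -2 + Y + Z)
p(N) = -2 + N (p(N) = N + (1/2)*(-5 + (-5)**2)/(-5) = N + (1/2)*(-1/5)*(-5 + 25) = N + (1/2)*(-1/5)*20 = N - 2 = -2 + N)
m = 73 (m = -2 + 27 + 48 = 73)
p(5)*m = (-2 + 5)*73 = 3*73 = 219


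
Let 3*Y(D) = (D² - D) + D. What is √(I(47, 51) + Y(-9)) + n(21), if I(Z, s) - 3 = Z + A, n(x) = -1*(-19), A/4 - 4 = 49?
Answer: 36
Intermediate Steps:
A = 212 (A = 16 + 4*49 = 16 + 196 = 212)
Y(D) = D²/3 (Y(D) = ((D² - D) + D)/3 = D²/3)
n(x) = 19
I(Z, s) = 215 + Z (I(Z, s) = 3 + (Z + 212) = 3 + (212 + Z) = 215 + Z)
√(I(47, 51) + Y(-9)) + n(21) = √((215 + 47) + (⅓)*(-9)²) + 19 = √(262 + (⅓)*81) + 19 = √(262 + 27) + 19 = √289 + 19 = 17 + 19 = 36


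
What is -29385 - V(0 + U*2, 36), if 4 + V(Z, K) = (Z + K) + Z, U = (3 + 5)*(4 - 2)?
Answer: -29481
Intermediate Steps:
U = 16 (U = 8*2 = 16)
V(Z, K) = -4 + K + 2*Z (V(Z, K) = -4 + ((Z + K) + Z) = -4 + ((K + Z) + Z) = -4 + (K + 2*Z) = -4 + K + 2*Z)
-29385 - V(0 + U*2, 36) = -29385 - (-4 + 36 + 2*(0 + 16*2)) = -29385 - (-4 + 36 + 2*(0 + 32)) = -29385 - (-4 + 36 + 2*32) = -29385 - (-4 + 36 + 64) = -29385 - 1*96 = -29385 - 96 = -29481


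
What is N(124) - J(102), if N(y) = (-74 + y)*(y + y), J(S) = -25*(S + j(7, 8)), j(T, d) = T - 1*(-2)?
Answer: 15175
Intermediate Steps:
j(T, d) = 2 + T (j(T, d) = T + 2 = 2 + T)
J(S) = -225 - 25*S (J(S) = -25*(S + (2 + 7)) = -25*(S + 9) = -25*(9 + S) = -225 - 25*S)
N(y) = 2*y*(-74 + y) (N(y) = (-74 + y)*(2*y) = 2*y*(-74 + y))
N(124) - J(102) = 2*124*(-74 + 124) - (-225 - 25*102) = 2*124*50 - (-225 - 2550) = 12400 - 1*(-2775) = 12400 + 2775 = 15175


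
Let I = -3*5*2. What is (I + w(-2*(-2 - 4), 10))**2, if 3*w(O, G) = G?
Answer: 6400/9 ≈ 711.11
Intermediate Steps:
w(O, G) = G/3
I = -30 (I = -15*2 = -30)
(I + w(-2*(-2 - 4), 10))**2 = (-30 + (1/3)*10)**2 = (-30 + 10/3)**2 = (-80/3)**2 = 6400/9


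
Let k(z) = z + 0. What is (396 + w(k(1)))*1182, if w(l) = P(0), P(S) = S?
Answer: 468072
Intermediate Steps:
k(z) = z
w(l) = 0
(396 + w(k(1)))*1182 = (396 + 0)*1182 = 396*1182 = 468072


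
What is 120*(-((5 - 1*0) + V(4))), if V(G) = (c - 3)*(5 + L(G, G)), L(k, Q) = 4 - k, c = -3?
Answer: 3000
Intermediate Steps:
V(G) = -54 + 6*G (V(G) = (-3 - 3)*(5 + (4 - G)) = -6*(9 - G) = -54 + 6*G)
120*(-((5 - 1*0) + V(4))) = 120*(-((5 - 1*0) + (-54 + 6*4))) = 120*(-((5 + 0) + (-54 + 24))) = 120*(-(5 - 30)) = 120*(-1*(-25)) = 120*25 = 3000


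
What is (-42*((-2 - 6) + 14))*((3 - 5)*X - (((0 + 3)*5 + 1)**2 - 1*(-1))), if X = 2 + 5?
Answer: 68292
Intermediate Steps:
X = 7
(-42*((-2 - 6) + 14))*((3 - 5)*X - (((0 + 3)*5 + 1)**2 - 1*(-1))) = (-42*((-2 - 6) + 14))*((3 - 5)*7 - (((0 + 3)*5 + 1)**2 - 1*(-1))) = (-42*(-8 + 14))*(-2*7 - ((3*5 + 1)**2 + 1)) = (-42*6)*(-14 - ((15 + 1)**2 + 1)) = -252*(-14 - (16**2 + 1)) = -252*(-14 - (256 + 1)) = -252*(-14 - 1*257) = -252*(-14 - 257) = -252*(-271) = 68292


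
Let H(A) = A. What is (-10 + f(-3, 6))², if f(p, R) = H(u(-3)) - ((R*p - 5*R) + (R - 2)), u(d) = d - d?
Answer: 1156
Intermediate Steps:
u(d) = 0
f(p, R) = 2 + 4*R - R*p (f(p, R) = 0 - ((R*p - 5*R) + (R - 2)) = 0 - ((-5*R + R*p) + (-2 + R)) = 0 - (-2 - 4*R + R*p) = 0 + (2 + 4*R - R*p) = 2 + 4*R - R*p)
(-10 + f(-3, 6))² = (-10 + (2 + 4*6 - 1*6*(-3)))² = (-10 + (2 + 24 + 18))² = (-10 + 44)² = 34² = 1156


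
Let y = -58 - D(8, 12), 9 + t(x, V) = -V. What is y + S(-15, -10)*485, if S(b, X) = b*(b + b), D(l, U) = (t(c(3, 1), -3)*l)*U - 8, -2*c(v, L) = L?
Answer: 218776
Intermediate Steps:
c(v, L) = -L/2
t(x, V) = -9 - V
D(l, U) = -8 - 6*U*l (D(l, U) = ((-9 - 1*(-3))*l)*U - 8 = ((-9 + 3)*l)*U - 8 = (-6*l)*U - 8 = -6*U*l - 8 = -8 - 6*U*l)
S(b, X) = 2*b² (S(b, X) = b*(2*b) = 2*b²)
y = 526 (y = -58 - (-8 - 6*12*8) = -58 - (-8 - 576) = -58 - 1*(-584) = -58 + 584 = 526)
y + S(-15, -10)*485 = 526 + (2*(-15)²)*485 = 526 + (2*225)*485 = 526 + 450*485 = 526 + 218250 = 218776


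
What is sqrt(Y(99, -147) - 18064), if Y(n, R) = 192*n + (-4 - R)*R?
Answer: I*sqrt(20077) ≈ 141.69*I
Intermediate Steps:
Y(n, R) = 192*n + R*(-4 - R)
sqrt(Y(99, -147) - 18064) = sqrt((-1*(-147)**2 - 4*(-147) + 192*99) - 18064) = sqrt((-1*21609 + 588 + 19008) - 18064) = sqrt((-21609 + 588 + 19008) - 18064) = sqrt(-2013 - 18064) = sqrt(-20077) = I*sqrt(20077)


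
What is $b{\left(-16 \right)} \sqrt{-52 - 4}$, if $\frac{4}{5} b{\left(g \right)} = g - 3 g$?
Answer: $80 i \sqrt{14} \approx 299.33 i$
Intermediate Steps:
$b{\left(g \right)} = - \frac{5 g}{2}$ ($b{\left(g \right)} = \frac{5 \left(g - 3 g\right)}{4} = \frac{5 \left(- 2 g\right)}{4} = - \frac{5 g}{2}$)
$b{\left(-16 \right)} \sqrt{-52 - 4} = \left(- \frac{5}{2}\right) \left(-16\right) \sqrt{-52 - 4} = 40 \sqrt{-56} = 40 \cdot 2 i \sqrt{14} = 80 i \sqrt{14}$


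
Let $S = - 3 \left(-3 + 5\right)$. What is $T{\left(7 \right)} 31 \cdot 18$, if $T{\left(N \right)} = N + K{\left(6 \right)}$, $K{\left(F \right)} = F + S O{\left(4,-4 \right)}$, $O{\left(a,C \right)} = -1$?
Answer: $10602$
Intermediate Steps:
$S = -6$ ($S = \left(-3\right) 2 = -6$)
$K{\left(F \right)} = 6 + F$ ($K{\left(F \right)} = F - -6 = F + 6 = 6 + F$)
$T{\left(N \right)} = 12 + N$ ($T{\left(N \right)} = N + \left(6 + 6\right) = N + 12 = 12 + N$)
$T{\left(7 \right)} 31 \cdot 18 = \left(12 + 7\right) 31 \cdot 18 = 19 \cdot 31 \cdot 18 = 589 \cdot 18 = 10602$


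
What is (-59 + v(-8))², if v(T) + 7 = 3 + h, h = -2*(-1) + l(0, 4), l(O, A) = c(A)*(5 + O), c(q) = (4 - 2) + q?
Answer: 961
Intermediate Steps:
c(q) = 2 + q
l(O, A) = (2 + A)*(5 + O)
h = 32 (h = -2*(-1) + (2 + 4)*(5 + 0) = 2 + 6*5 = 2 + 30 = 32)
v(T) = 28 (v(T) = -7 + (3 + 32) = -7 + 35 = 28)
(-59 + v(-8))² = (-59 + 28)² = (-31)² = 961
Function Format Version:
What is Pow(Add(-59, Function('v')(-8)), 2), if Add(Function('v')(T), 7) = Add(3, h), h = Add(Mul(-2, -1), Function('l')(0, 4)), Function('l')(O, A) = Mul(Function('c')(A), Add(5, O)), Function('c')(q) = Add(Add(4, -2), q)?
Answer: 961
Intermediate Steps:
Function('c')(q) = Add(2, q)
Function('l')(O, A) = Mul(Add(2, A), Add(5, O))
h = 32 (h = Add(Mul(-2, -1), Mul(Add(2, 4), Add(5, 0))) = Add(2, Mul(6, 5)) = Add(2, 30) = 32)
Function('v')(T) = 28 (Function('v')(T) = Add(-7, Add(3, 32)) = Add(-7, 35) = 28)
Pow(Add(-59, Function('v')(-8)), 2) = Pow(Add(-59, 28), 2) = Pow(-31, 2) = 961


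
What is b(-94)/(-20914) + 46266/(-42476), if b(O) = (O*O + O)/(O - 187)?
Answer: -67881569163/62406100246 ≈ -1.0877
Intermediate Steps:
b(O) = (O + O²)/(-187 + O) (b(O) = (O² + O)/(-187 + O) = (O + O²)/(-187 + O))
b(-94)/(-20914) + 46266/(-42476) = -94*(1 - 94)/(-187 - 94)/(-20914) + 46266/(-42476) = -94*(-93)/(-281)*(-1/20914) + 46266*(-1/42476) = -94*(-1/281)*(-93)*(-1/20914) - 23133/21238 = -8742/281*(-1/20914) - 23133/21238 = 4371/2938417 - 23133/21238 = -67881569163/62406100246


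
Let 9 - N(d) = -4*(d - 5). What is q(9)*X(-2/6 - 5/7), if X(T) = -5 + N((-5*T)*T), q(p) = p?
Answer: -16736/49 ≈ -341.55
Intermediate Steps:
N(d) = -11 + 4*d (N(d) = 9 - (-4)*(d - 5) = 9 - (-4)*(-5 + d) = 9 - (20 - 4*d) = 9 + (-20 + 4*d) = -11 + 4*d)
X(T) = -16 - 20*T**2 (X(T) = -5 + (-11 + 4*((-5*T)*T)) = -5 + (-11 + 4*(-5*T**2)) = -5 + (-11 - 20*T**2) = -16 - 20*T**2)
q(9)*X(-2/6 - 5/7) = 9*(-16 - 20*(-2/6 - 5/7)**2) = 9*(-16 - 20*(-2*1/6 - 5*1/7)**2) = 9*(-16 - 20*(-1/3 - 5/7)**2) = 9*(-16 - 20*(-22/21)**2) = 9*(-16 - 20*484/441) = 9*(-16 - 9680/441) = 9*(-16736/441) = -16736/49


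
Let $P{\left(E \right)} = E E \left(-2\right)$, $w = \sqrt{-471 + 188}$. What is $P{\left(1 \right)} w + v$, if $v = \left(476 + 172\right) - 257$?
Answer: $391 - 2 i \sqrt{283} \approx 391.0 - 33.645 i$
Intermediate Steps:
$v = 391$ ($v = 648 - 257 = 391$)
$w = i \sqrt{283}$ ($w = \sqrt{-283} = i \sqrt{283} \approx 16.823 i$)
$P{\left(E \right)} = - 2 E^{2}$ ($P{\left(E \right)} = E^{2} \left(-2\right) = - 2 E^{2}$)
$P{\left(1 \right)} w + v = - 2 \cdot 1^{2} i \sqrt{283} + 391 = \left(-2\right) 1 i \sqrt{283} + 391 = - 2 i \sqrt{283} + 391 = 391 - 2 i \sqrt{283}$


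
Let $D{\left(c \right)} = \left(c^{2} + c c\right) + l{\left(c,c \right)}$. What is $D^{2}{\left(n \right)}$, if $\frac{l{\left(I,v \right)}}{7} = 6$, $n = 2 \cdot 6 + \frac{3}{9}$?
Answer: $\frac{9709456}{81} \approx 1.1987 \cdot 10^{5}$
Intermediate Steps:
$n = \frac{37}{3}$ ($n = 12 + 3 \cdot \frac{1}{9} = 12 + \frac{1}{3} = \frac{37}{3} \approx 12.333$)
$l{\left(I,v \right)} = 42$ ($l{\left(I,v \right)} = 7 \cdot 6 = 42$)
$D{\left(c \right)} = 42 + 2 c^{2}$ ($D{\left(c \right)} = \left(c^{2} + c c\right) + 42 = \left(c^{2} + c^{2}\right) + 42 = 2 c^{2} + 42 = 42 + 2 c^{2}$)
$D^{2}{\left(n \right)} = \left(42 + 2 \left(\frac{37}{3}\right)^{2}\right)^{2} = \left(42 + 2 \cdot \frac{1369}{9}\right)^{2} = \left(42 + \frac{2738}{9}\right)^{2} = \left(\frac{3116}{9}\right)^{2} = \frac{9709456}{81}$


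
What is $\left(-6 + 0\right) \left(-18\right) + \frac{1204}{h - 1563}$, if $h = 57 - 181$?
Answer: $\frac{25856}{241} \approx 107.29$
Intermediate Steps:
$h = -124$ ($h = 57 - 181 = -124$)
$\left(-6 + 0\right) \left(-18\right) + \frac{1204}{h - 1563} = \left(-6 + 0\right) \left(-18\right) + \frac{1204}{-124 - 1563} = \left(-6\right) \left(-18\right) + \frac{1204}{-1687} = 108 + 1204 \left(- \frac{1}{1687}\right) = 108 - \frac{172}{241} = \frac{25856}{241}$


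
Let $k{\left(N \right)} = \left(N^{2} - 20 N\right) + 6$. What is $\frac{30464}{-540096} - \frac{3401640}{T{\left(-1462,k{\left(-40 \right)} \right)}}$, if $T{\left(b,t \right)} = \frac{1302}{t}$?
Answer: $- \frac{11511282527252}{1831263} \approx -6.286 \cdot 10^{6}$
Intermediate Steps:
$k{\left(N \right)} = 6 + N^{2} - 20 N$
$\frac{30464}{-540096} - \frac{3401640}{T{\left(-1462,k{\left(-40 \right)} \right)}} = \frac{30464}{-540096} - \frac{3401640}{1302 \frac{1}{6 + \left(-40\right)^{2} - -800}} = 30464 \left(- \frac{1}{540096}\right) - \frac{3401640}{1302 \frac{1}{6 + 1600 + 800}} = - \frac{476}{8439} - \frac{3401640}{1302 \cdot \frac{1}{2406}} = - \frac{476}{8439} - \frac{3401640}{\frac{217}{401}} = - \frac{476}{8439} - \frac{1364057640}{217} = - \frac{11511282527252}{1831263}$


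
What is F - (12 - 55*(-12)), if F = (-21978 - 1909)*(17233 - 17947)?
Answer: 17054646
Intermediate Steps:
F = 17055318 (F = -23887*(-714) = 17055318)
F - (12 - 55*(-12)) = 17055318 - (12 - 55*(-12)) = 17055318 - (12 + 660) = 17055318 - 1*672 = 17055318 - 672 = 17054646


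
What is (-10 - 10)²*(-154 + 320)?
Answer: 66400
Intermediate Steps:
(-10 - 10)²*(-154 + 320) = (-20)²*166 = 400*166 = 66400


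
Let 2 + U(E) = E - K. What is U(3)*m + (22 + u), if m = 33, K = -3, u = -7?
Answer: 147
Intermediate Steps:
U(E) = 1 + E (U(E) = -2 + (E - 1*(-3)) = -2 + (E + 3) = -2 + (3 + E) = 1 + E)
U(3)*m + (22 + u) = (1 + 3)*33 + (22 - 7) = 4*33 + 15 = 132 + 15 = 147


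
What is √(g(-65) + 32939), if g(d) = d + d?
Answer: √32809 ≈ 181.13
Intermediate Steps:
g(d) = 2*d
√(g(-65) + 32939) = √(2*(-65) + 32939) = √(-130 + 32939) = √32809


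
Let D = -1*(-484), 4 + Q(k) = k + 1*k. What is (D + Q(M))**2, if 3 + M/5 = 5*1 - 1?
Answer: 240100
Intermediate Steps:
M = 5 (M = -15 + 5*(5*1 - 1) = -15 + 5*(5 - 1) = -15 + 5*4 = -15 + 20 = 5)
Q(k) = -4 + 2*k (Q(k) = -4 + (k + 1*k) = -4 + (k + k) = -4 + 2*k)
D = 484
(D + Q(M))**2 = (484 + (-4 + 2*5))**2 = (484 + (-4 + 10))**2 = (484 + 6)**2 = 490**2 = 240100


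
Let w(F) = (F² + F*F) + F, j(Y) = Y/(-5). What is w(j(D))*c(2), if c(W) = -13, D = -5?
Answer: -39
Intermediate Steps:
j(Y) = -Y/5 (j(Y) = Y*(-⅕) = -Y/5)
w(F) = F + 2*F² (w(F) = (F² + F²) + F = 2*F² + F = F + 2*F²)
w(j(D))*c(2) = ((-⅕*(-5))*(1 + 2*(-⅕*(-5))))*(-13) = (1*(1 + 2*1))*(-13) = (1*(1 + 2))*(-13) = (1*3)*(-13) = 3*(-13) = -39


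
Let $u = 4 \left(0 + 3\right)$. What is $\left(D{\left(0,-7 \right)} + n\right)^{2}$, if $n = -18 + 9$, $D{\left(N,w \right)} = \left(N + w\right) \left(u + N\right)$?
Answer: $8649$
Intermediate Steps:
$u = 12$ ($u = 4 \cdot 3 = 12$)
$D{\left(N,w \right)} = \left(12 + N\right) \left(N + w\right)$ ($D{\left(N,w \right)} = \left(N + w\right) \left(12 + N\right) = \left(12 + N\right) \left(N + w\right)$)
$n = -9$
$\left(D{\left(0,-7 \right)} + n\right)^{2} = \left(\left(0^{2} + 12 \cdot 0 + 12 \left(-7\right) + 0 \left(-7\right)\right) - 9\right)^{2} = \left(\left(0 + 0 - 84 + 0\right) - 9\right)^{2} = \left(-84 - 9\right)^{2} = \left(-93\right)^{2} = 8649$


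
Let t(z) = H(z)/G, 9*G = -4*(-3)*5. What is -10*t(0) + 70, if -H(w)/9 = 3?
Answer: 221/2 ≈ 110.50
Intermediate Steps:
H(w) = -27 (H(w) = -9*3 = -27)
G = 20/3 (G = (-4*(-3)*5)/9 = (12*5)/9 = (⅑)*60 = 20/3 ≈ 6.6667)
t(z) = -81/20 (t(z) = -27/20/3 = -27*3/20 = -81/20)
-10*t(0) + 70 = -10*(-81/20) + 70 = 81/2 + 70 = 221/2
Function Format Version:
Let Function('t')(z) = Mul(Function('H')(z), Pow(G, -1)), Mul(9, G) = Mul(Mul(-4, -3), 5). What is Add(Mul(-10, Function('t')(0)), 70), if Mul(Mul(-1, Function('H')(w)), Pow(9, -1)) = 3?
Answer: Rational(221, 2) ≈ 110.50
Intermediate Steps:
Function('H')(w) = -27 (Function('H')(w) = Mul(-9, 3) = -27)
G = Rational(20, 3) (G = Mul(Rational(1, 9), Mul(Mul(-4, -3), 5)) = Mul(Rational(1, 9), Mul(12, 5)) = Mul(Rational(1, 9), 60) = Rational(20, 3) ≈ 6.6667)
Function('t')(z) = Rational(-81, 20) (Function('t')(z) = Mul(-27, Pow(Rational(20, 3), -1)) = Mul(-27, Rational(3, 20)) = Rational(-81, 20))
Add(Mul(-10, Function('t')(0)), 70) = Add(Mul(-10, Rational(-81, 20)), 70) = Add(Rational(81, 2), 70) = Rational(221, 2)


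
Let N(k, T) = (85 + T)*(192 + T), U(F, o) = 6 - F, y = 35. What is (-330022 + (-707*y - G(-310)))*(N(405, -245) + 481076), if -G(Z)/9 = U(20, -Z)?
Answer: -173739997508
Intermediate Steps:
G(Z) = 126 (G(Z) = -9*(6 - 1*20) = -9*(6 - 20) = -9*(-14) = 126)
(-330022 + (-707*y - G(-310)))*(N(405, -245) + 481076) = (-330022 + (-707*35 - 1*126))*((16320 + (-245)² + 277*(-245)) + 481076) = (-330022 + (-24745 - 126))*((16320 + 60025 - 67865) + 481076) = (-330022 - 24871)*(8480 + 481076) = -354893*489556 = -173739997508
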